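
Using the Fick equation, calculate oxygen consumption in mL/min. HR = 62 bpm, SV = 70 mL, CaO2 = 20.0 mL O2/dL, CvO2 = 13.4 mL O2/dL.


CO = HR*SV = 62*70/1000 = 4.34 L/min
a-v O2 diff = 20.0 - 13.4 = 6.6 mL/dL
VO2 = CO * (CaO2-CvO2) * 10 dL/L
VO2 = 4.34 * 6.6 * 10
VO2 = 286.4 mL/min


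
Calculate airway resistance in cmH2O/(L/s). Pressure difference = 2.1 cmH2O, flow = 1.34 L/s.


R = dP / flow
R = 2.1 / 1.34
R = 1.567 cmH2O/(L/s)


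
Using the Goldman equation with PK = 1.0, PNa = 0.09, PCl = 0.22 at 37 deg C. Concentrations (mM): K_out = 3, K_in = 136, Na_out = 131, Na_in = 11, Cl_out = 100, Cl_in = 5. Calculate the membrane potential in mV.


Vm = (RT/F)*ln((PK*Ko + PNa*Nao + PCl*Cli)/(PK*Ki + PNa*Nai + PCl*Clo))
Numer = 15.89, Denom = 158.99
Vm = -61.55 mV


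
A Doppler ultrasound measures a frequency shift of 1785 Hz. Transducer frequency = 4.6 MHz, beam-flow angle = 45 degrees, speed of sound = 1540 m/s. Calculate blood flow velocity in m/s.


v = fd * c / (2 * f0 * cos(theta))
v = 1785 * 1540 / (2 * 4.6000e+06 * cos(45))
v = 0.4226 m/s


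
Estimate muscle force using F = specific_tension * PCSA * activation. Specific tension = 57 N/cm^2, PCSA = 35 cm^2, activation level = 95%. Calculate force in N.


F = sigma * PCSA * activation
F = 57 * 35 * 0.95
F = 1895 N


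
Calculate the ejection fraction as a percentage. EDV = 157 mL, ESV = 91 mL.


SV = EDV - ESV = 157 - 91 = 66 mL
EF = SV/EDV * 100 = 66/157 * 100
EF = 42.04%


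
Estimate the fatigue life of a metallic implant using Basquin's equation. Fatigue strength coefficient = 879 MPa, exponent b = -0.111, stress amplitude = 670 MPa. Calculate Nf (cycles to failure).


sigma_a = sigma_f' * (2Nf)^b
2Nf = (sigma_a/sigma_f')^(1/b)
2Nf = (670/879)^(1/-0.111)
2Nf = 11.542209
Nf = 5.771


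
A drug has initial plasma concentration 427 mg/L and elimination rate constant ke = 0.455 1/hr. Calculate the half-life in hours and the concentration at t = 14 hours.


t_half = ln(2) / ke = 0.693147 / 0.455 = 1.523 hr
C(t) = C0 * exp(-ke*t) = 427 * exp(-0.455*14)
C(14) = 0.7311 mg/L


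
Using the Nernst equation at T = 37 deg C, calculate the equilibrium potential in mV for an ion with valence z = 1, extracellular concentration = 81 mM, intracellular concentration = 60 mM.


E = (RT/(zF)) * ln(C_out/C_in)
T = 37 + 273.15 = 310.15 K
E = (8.314 * 310.15 / (1 * 96485)) * ln(81/60)
E = 8.02 mV


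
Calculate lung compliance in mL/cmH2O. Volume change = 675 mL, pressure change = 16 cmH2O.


C = dV / dP
C = 675 / 16
C = 42.19 mL/cmH2O


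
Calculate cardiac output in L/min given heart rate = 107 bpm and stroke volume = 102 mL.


CO = HR * SV
CO = 107 * 102 / 1000
CO = 10.91 L/min


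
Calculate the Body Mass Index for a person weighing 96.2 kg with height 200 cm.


BMI = weight / height^2
height = 200 cm = 2 m
BMI = 96.2 / 2^2
BMI = 24.05 kg/m^2


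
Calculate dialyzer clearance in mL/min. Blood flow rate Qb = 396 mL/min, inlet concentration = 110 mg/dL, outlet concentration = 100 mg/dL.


K = Qb * (Cb_in - Cb_out) / Cb_in
K = 396 * (110 - 100) / 110
K = 36 mL/min


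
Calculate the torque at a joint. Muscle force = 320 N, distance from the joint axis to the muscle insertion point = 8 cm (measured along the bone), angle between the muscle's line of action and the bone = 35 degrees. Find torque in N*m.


Torque = F * d * sin(theta)   (moment arm = d*sin(theta))
d = 8 cm = 0.08 m
Torque = 320 * 0.08 * sin(35)
Torque = 14.68 N*m


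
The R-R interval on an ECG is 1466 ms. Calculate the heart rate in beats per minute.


HR = 60 / RR_interval(s)
RR = 1466 ms = 1.466 s
HR = 60 / 1.466 = 40.93 bpm


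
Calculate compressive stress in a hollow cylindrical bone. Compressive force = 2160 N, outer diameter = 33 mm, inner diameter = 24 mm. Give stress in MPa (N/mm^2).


A = pi*(r_o^2 - r_i^2)
r_o = 16.5 mm, r_i = 12 mm
A = 402.909 mm^2
sigma = F/A = 2160 / 402.909
sigma = 5.361 MPa


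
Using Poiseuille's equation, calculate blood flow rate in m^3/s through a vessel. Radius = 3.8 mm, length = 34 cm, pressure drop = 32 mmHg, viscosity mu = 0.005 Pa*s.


Q = pi*r^4*dP / (8*mu*L)
r = 0.0038 m, L = 0.34 m
dP = 32 mmHg = 4266.304 Pa
Q = 2.0549e-04 m^3/s


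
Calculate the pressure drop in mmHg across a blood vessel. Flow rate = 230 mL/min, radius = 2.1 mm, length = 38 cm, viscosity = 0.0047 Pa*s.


dP = 8*mu*L*Q / (pi*r^4)
Q = 230 mL/min = 3.83333e-06 m^3/s
dP = 896.439 Pa = 896.439 / 133.322 mmHg = 6.724 mmHg


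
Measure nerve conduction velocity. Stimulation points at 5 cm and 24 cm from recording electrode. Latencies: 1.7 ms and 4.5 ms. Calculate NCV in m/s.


Distance = (24 - 5) / 100 = 0.19 m
dt = (4.5 - 1.7) / 1000 = 0.0028 s
NCV = dist / dt = 67.86 m/s


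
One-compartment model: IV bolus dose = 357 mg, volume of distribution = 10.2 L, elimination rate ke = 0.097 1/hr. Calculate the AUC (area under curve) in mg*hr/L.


C0 = Dose/Vd = 357/10.2 = 35 mg/L
AUC = C0/ke = 35/0.097
AUC = 360.8 mg*hr/L


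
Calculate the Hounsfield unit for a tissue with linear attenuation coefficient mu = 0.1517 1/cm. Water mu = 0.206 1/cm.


HU = ((mu_tissue - mu_water) / mu_water) * 1000
HU = ((0.1517 - 0.206) / 0.206) * 1000
HU = -263.6


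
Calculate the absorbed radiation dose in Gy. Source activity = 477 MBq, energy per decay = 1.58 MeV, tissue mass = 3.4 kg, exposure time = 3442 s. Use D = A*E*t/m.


A = 477 MBq = 4.7700e+08 Bq
E = 1.58 MeV = 2.53116e-13 J
D = A*E*t/m = 4.7700e+08*2.53116e-13*3442/3.4
D = 0.1222 Gy


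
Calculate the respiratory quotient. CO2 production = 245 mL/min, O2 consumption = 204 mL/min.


RQ = VCO2 / VO2
RQ = 245 / 204
RQ = 1.201


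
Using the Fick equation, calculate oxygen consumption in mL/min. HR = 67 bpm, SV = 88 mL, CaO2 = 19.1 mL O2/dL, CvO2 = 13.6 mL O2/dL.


CO = HR*SV = 67*88/1000 = 5.896 L/min
a-v O2 diff = 19.1 - 13.6 = 5.5 mL/dL
VO2 = CO * (CaO2-CvO2) * 10 dL/L
VO2 = 5.896 * 5.5 * 10
VO2 = 324.3 mL/min


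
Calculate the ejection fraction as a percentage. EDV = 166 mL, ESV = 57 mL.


SV = EDV - ESV = 166 - 57 = 109 mL
EF = SV/EDV * 100 = 109/166 * 100
EF = 65.66%


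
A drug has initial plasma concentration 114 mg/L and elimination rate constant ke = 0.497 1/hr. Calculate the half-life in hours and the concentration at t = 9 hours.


t_half = ln(2) / ke = 0.693147 / 0.497 = 1.395 hr
C(t) = C0 * exp(-ke*t) = 114 * exp(-0.497*9)
C(9) = 1.301 mg/L


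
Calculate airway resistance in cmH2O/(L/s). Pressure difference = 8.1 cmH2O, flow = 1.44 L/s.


R = dP / flow
R = 8.1 / 1.44
R = 5.625 cmH2O/(L/s)


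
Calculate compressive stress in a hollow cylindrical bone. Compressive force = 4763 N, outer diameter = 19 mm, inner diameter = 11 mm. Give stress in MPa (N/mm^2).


A = pi*(r_o^2 - r_i^2)
r_o = 9.5 mm, r_i = 5.5 mm
A = 188.496 mm^2
sigma = F/A = 4763 / 188.496
sigma = 25.27 MPa


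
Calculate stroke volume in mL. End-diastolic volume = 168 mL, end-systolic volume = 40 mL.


SV = EDV - ESV
SV = 168 - 40
SV = 128 mL


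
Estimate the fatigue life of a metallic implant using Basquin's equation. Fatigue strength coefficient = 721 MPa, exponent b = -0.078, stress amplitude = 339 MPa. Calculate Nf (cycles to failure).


sigma_a = sigma_f' * (2Nf)^b
2Nf = (sigma_a/sigma_f')^(1/b)
2Nf = (339/721)^(1/-0.078)
2Nf = 15912.486
Nf = 7956


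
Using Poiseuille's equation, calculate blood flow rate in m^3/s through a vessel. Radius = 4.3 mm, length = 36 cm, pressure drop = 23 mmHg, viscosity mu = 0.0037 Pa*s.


Q = pi*r^4*dP / (8*mu*L)
r = 0.0043 m, L = 0.36 m
dP = 23 mmHg = 3066.406 Pa
Q = 3.0907e-04 m^3/s


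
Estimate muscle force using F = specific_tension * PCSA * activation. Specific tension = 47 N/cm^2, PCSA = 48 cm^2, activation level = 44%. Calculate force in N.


F = sigma * PCSA * activation
F = 47 * 48 * 0.44
F = 992.6 N


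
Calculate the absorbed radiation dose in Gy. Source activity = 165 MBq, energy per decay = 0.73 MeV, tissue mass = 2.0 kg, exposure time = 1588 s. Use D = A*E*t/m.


A = 165 MBq = 1.6500e+08 Bq
E = 0.73 MeV = 1.16946e-13 J
D = A*E*t/m = 1.6500e+08*1.16946e-13*1588/2.0
D = 0.01532 Gy


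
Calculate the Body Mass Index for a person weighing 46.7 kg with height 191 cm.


BMI = weight / height^2
height = 191 cm = 1.91 m
BMI = 46.7 / 1.91^2
BMI = 12.8 kg/m^2


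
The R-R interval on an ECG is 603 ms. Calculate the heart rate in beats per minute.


HR = 60 / RR_interval(s)
RR = 603 ms = 0.603 s
HR = 60 / 0.603 = 99.5 bpm


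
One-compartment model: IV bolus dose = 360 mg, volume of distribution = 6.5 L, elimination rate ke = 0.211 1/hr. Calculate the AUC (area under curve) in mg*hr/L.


C0 = Dose/Vd = 360/6.5 = 55.3846 mg/L
AUC = C0/ke = 55.3846/0.211
AUC = 262.5 mg*hr/L


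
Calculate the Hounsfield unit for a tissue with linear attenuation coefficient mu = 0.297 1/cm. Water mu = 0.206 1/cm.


HU = ((mu_tissue - mu_water) / mu_water) * 1000
HU = ((0.297 - 0.206) / 0.206) * 1000
HU = 441.7


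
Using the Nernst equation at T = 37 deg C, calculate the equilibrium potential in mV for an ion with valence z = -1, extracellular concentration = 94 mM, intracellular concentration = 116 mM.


E = (RT/(zF)) * ln(C_out/C_in)
T = 37 + 273.15 = 310.15 K
E = (8.314 * 310.15 / (-1 * 96485)) * ln(94/116)
E = 5.62 mV


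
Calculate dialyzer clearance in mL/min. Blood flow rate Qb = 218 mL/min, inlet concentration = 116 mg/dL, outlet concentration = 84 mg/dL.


K = Qb * (Cb_in - Cb_out) / Cb_in
K = 218 * (116 - 84) / 116
K = 60.14 mL/min


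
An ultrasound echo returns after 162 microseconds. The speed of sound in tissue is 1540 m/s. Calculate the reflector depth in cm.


depth = c * t / 2
t = 162 us = 1.6200e-04 s
depth = 1540 * 1.6200e-04 / 2
depth = 0.12474 m = 12.474 cm


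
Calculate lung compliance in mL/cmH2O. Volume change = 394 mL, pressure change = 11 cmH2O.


C = dV / dP
C = 394 / 11
C = 35.82 mL/cmH2O


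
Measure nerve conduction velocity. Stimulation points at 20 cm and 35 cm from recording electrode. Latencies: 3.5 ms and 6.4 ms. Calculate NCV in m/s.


Distance = (35 - 20) / 100 = 0.15 m
dt = (6.4 - 3.5) / 1000 = 0.0029 s
NCV = dist / dt = 51.72 m/s


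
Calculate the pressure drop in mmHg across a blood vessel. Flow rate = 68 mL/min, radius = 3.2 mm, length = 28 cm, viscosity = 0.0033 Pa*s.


dP = 8*mu*L*Q / (pi*r^4)
Q = 68 mL/min = 1.13333e-06 m^3/s
dP = 25.4313 Pa = 25.4313 / 133.322 mmHg = 0.1908 mmHg


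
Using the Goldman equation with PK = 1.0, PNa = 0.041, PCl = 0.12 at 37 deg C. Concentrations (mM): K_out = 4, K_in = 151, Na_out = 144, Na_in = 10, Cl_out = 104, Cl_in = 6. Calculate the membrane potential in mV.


Vm = (RT/F)*ln((PK*Ko + PNa*Nao + PCl*Cli)/(PK*Ki + PNa*Nai + PCl*Clo))
Numer = 10.624, Denom = 163.89
Vm = -73.12 mV


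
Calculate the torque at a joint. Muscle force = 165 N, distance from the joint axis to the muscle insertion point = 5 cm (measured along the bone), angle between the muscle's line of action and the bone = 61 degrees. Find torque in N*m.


Torque = F * d * sin(theta)   (moment arm = d*sin(theta))
d = 5 cm = 0.05 m
Torque = 165 * 0.05 * sin(61)
Torque = 7.216 N*m


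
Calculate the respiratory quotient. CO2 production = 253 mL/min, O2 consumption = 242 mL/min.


RQ = VCO2 / VO2
RQ = 253 / 242
RQ = 1.045


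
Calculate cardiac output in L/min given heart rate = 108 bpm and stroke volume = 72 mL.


CO = HR * SV
CO = 108 * 72 / 1000
CO = 7.776 L/min


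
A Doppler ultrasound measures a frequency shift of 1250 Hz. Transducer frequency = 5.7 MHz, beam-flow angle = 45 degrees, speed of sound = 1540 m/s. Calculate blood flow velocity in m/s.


v = fd * c / (2 * f0 * cos(theta))
v = 1250 * 1540 / (2 * 5.7000e+06 * cos(45))
v = 0.2388 m/s


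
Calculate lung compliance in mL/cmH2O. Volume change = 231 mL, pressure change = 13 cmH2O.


C = dV / dP
C = 231 / 13
C = 17.77 mL/cmH2O


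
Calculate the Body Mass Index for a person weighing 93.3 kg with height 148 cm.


BMI = weight / height^2
height = 148 cm = 1.48 m
BMI = 93.3 / 1.48^2
BMI = 42.59 kg/m^2


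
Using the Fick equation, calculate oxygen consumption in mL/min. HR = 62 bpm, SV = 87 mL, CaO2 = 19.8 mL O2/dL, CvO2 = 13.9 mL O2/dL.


CO = HR*SV = 62*87/1000 = 5.394 L/min
a-v O2 diff = 19.8 - 13.9 = 5.9 mL/dL
VO2 = CO * (CaO2-CvO2) * 10 dL/L
VO2 = 5.394 * 5.9 * 10
VO2 = 318.2 mL/min


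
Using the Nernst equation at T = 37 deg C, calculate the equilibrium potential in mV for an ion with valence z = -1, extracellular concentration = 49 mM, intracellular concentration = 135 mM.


E = (RT/(zF)) * ln(C_out/C_in)
T = 37 + 273.15 = 310.15 K
E = (8.314 * 310.15 / (-1 * 96485)) * ln(49/135)
E = 27.08 mV


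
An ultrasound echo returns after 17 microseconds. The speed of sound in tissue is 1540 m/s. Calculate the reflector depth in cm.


depth = c * t / 2
t = 17 us = 1.7000e-05 s
depth = 1540 * 1.7000e-05 / 2
depth = 0.01309 m = 1.309 cm


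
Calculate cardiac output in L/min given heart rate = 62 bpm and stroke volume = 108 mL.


CO = HR * SV
CO = 62 * 108 / 1000
CO = 6.696 L/min


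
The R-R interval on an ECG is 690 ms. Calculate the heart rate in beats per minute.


HR = 60 / RR_interval(s)
RR = 690 ms = 0.69 s
HR = 60 / 0.69 = 86.96 bpm


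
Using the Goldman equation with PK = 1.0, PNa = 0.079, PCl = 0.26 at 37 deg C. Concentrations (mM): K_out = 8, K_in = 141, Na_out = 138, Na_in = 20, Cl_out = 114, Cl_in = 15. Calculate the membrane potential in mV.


Vm = (RT/F)*ln((PK*Ko + PNa*Nao + PCl*Cli)/(PK*Ki + PNa*Nai + PCl*Clo))
Numer = 22.802, Denom = 172.22
Vm = -54.04 mV


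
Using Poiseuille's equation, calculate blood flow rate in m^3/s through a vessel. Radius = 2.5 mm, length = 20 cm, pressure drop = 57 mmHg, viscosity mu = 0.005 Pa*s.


Q = pi*r^4*dP / (8*mu*L)
r = 0.0025 m, L = 0.2 m
dP = 57 mmHg = 7599.354 Pa
Q = 1.1657e-04 m^3/s


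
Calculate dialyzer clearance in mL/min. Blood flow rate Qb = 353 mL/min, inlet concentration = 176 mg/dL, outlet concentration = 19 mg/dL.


K = Qb * (Cb_in - Cb_out) / Cb_in
K = 353 * (176 - 19) / 176
K = 314.9 mL/min


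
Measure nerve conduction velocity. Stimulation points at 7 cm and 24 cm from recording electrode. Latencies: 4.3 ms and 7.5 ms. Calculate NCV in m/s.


Distance = (24 - 7) / 100 = 0.17 m
dt = (7.5 - 4.3) / 1000 = 0.0032 s
NCV = dist / dt = 53.12 m/s


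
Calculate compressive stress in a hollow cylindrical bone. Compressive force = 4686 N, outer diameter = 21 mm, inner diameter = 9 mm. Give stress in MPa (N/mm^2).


A = pi*(r_o^2 - r_i^2)
r_o = 10.5 mm, r_i = 4.5 mm
A = 282.743 mm^2
sigma = F/A = 4686 / 282.743
sigma = 16.57 MPa


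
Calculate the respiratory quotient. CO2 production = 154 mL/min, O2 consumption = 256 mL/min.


RQ = VCO2 / VO2
RQ = 154 / 256
RQ = 0.6016


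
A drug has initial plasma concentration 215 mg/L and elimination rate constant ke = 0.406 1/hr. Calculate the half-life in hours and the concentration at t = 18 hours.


t_half = ln(2) / ke = 0.693147 / 0.406 = 1.707 hr
C(t) = C0 * exp(-ke*t) = 215 * exp(-0.406*18)
C(18) = 0.1441 mg/L


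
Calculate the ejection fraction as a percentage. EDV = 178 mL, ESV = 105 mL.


SV = EDV - ESV = 178 - 105 = 73 mL
EF = SV/EDV * 100 = 73/178 * 100
EF = 41.01%


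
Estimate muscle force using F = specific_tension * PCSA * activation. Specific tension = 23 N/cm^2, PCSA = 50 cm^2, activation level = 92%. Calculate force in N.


F = sigma * PCSA * activation
F = 23 * 50 * 0.92
F = 1058 N


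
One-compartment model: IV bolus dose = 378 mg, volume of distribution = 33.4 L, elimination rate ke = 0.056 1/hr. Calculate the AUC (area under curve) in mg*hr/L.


C0 = Dose/Vd = 378/33.4 = 11.3174 mg/L
AUC = C0/ke = 11.3174/0.056
AUC = 202.1 mg*hr/L


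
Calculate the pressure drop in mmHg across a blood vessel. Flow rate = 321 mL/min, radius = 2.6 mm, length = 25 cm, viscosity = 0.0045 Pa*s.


dP = 8*mu*L*Q / (pi*r^4)
Q = 321 mL/min = 5.35e-06 m^3/s
dP = 335.392 Pa = 335.392 / 133.322 mmHg = 2.516 mmHg


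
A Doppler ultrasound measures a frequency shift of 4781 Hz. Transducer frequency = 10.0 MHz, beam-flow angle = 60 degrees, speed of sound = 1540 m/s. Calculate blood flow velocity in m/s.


v = fd * c / (2 * f0 * cos(theta))
v = 4781 * 1540 / (2 * 1.0000e+07 * cos(60))
v = 0.7363 m/s


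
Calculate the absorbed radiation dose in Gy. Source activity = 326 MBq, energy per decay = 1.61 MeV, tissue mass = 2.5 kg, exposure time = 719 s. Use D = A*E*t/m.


A = 326 MBq = 3.2600e+08 Bq
E = 1.61 MeV = 2.57922e-13 J
D = A*E*t/m = 3.2600e+08*2.57922e-13*719/2.5
D = 0.02418 Gy


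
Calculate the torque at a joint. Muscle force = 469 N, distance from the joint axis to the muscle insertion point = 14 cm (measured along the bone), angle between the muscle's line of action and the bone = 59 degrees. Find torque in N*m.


Torque = F * d * sin(theta)   (moment arm = d*sin(theta))
d = 14 cm = 0.14 m
Torque = 469 * 0.14 * sin(59)
Torque = 56.28 N*m


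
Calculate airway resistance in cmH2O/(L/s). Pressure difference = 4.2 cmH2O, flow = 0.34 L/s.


R = dP / flow
R = 4.2 / 0.34
R = 12.35 cmH2O/(L/s)


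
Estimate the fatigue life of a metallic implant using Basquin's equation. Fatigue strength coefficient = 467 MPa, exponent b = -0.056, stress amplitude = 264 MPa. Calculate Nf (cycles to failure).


sigma_a = sigma_f' * (2Nf)^b
2Nf = (sigma_a/sigma_f')^(1/b)
2Nf = (264/467)^(1/-0.056)
2Nf = 26512.19
Nf = 1.326e+04


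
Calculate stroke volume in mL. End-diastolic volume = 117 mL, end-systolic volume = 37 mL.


SV = EDV - ESV
SV = 117 - 37
SV = 80 mL


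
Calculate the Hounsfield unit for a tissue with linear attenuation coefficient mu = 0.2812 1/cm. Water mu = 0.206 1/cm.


HU = ((mu_tissue - mu_water) / mu_water) * 1000
HU = ((0.2812 - 0.206) / 0.206) * 1000
HU = 365


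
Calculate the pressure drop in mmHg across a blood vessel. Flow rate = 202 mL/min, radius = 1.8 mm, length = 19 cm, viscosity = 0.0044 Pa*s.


dP = 8*mu*L*Q / (pi*r^4)
Q = 202 mL/min = 3.36667e-06 m^3/s
dP = 682.742 Pa = 682.742 / 133.322 mmHg = 5.121 mmHg


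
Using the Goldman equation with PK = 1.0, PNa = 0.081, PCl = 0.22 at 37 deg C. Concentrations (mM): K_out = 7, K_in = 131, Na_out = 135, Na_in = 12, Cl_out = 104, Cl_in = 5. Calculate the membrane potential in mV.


Vm = (RT/F)*ln((PK*Ko + PNa*Nao + PCl*Cli)/(PK*Ki + PNa*Nai + PCl*Clo))
Numer = 19.035, Denom = 154.852
Vm = -56.02 mV


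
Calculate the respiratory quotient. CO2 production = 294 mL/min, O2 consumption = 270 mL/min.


RQ = VCO2 / VO2
RQ = 294 / 270
RQ = 1.089


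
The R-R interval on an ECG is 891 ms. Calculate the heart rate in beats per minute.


HR = 60 / RR_interval(s)
RR = 891 ms = 0.891 s
HR = 60 / 0.891 = 67.34 bpm


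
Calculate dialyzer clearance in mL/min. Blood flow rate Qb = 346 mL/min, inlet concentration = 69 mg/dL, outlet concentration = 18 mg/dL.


K = Qb * (Cb_in - Cb_out) / Cb_in
K = 346 * (69 - 18) / 69
K = 255.7 mL/min


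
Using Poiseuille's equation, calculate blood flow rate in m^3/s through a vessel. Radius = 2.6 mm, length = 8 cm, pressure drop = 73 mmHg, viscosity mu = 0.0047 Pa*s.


Q = pi*r^4*dP / (8*mu*L)
r = 0.0026 m, L = 0.08 m
dP = 73 mmHg = 9732.506 Pa
Q = 4.6450e-04 m^3/s


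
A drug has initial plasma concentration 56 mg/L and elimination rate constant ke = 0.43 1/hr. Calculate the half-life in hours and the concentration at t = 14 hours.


t_half = ln(2) / ke = 0.693147 / 0.43 = 1.612 hr
C(t) = C0 * exp(-ke*t) = 56 * exp(-0.43*14)
C(14) = 0.1361 mg/L


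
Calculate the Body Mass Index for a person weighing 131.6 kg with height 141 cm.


BMI = weight / height^2
height = 141 cm = 1.41 m
BMI = 131.6 / 1.41^2
BMI = 66.19 kg/m^2


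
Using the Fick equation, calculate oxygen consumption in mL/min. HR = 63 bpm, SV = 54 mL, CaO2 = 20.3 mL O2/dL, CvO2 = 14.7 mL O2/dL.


CO = HR*SV = 63*54/1000 = 3.402 L/min
a-v O2 diff = 20.3 - 14.7 = 5.6 mL/dL
VO2 = CO * (CaO2-CvO2) * 10 dL/L
VO2 = 3.402 * 5.6 * 10
VO2 = 190.5 mL/min


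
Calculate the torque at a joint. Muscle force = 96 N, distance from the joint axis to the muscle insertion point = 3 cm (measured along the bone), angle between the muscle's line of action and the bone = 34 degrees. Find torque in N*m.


Torque = F * d * sin(theta)   (moment arm = d*sin(theta))
d = 3 cm = 0.03 m
Torque = 96 * 0.03 * sin(34)
Torque = 1.61 N*m


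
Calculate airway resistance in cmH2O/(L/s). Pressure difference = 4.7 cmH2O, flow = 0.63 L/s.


R = dP / flow
R = 4.7 / 0.63
R = 7.46 cmH2O/(L/s)


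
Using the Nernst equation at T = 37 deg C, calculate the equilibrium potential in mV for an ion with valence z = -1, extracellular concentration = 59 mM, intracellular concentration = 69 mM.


E = (RT/(zF)) * ln(C_out/C_in)
T = 37 + 273.15 = 310.15 K
E = (8.314 * 310.15 / (-1 * 96485)) * ln(59/69)
E = 4.184 mV


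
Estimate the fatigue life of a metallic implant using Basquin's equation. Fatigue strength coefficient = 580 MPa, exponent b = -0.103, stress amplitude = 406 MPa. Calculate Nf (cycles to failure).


sigma_a = sigma_f' * (2Nf)^b
2Nf = (sigma_a/sigma_f')^(1/b)
2Nf = (406/580)^(1/-0.103)
2Nf = 31.908216
Nf = 15.95


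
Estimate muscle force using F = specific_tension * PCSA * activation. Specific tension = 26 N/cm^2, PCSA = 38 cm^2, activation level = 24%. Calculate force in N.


F = sigma * PCSA * activation
F = 26 * 38 * 0.24
F = 237.1 N


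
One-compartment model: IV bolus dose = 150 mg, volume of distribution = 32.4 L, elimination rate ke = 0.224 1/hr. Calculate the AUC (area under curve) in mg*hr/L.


C0 = Dose/Vd = 150/32.4 = 4.62963 mg/L
AUC = C0/ke = 4.62963/0.224
AUC = 20.67 mg*hr/L


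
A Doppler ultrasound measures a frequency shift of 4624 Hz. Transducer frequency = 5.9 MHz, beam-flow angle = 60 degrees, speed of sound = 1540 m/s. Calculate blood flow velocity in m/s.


v = fd * c / (2 * f0 * cos(theta))
v = 4624 * 1540 / (2 * 5.9000e+06 * cos(60))
v = 1.207 m/s


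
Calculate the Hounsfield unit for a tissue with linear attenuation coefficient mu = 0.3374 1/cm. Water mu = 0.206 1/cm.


HU = ((mu_tissue - mu_water) / mu_water) * 1000
HU = ((0.3374 - 0.206) / 0.206) * 1000
HU = 637.9


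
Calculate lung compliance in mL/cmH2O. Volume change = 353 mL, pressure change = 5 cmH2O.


C = dV / dP
C = 353 / 5
C = 70.6 mL/cmH2O


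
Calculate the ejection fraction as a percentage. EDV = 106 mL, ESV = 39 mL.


SV = EDV - ESV = 106 - 39 = 67 mL
EF = SV/EDV * 100 = 67/106 * 100
EF = 63.21%


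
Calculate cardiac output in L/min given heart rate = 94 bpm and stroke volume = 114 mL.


CO = HR * SV
CO = 94 * 114 / 1000
CO = 10.72 L/min


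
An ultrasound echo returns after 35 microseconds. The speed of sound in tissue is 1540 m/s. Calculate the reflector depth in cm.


depth = c * t / 2
t = 35 us = 3.5000e-05 s
depth = 1540 * 3.5000e-05 / 2
depth = 0.02695 m = 2.695 cm


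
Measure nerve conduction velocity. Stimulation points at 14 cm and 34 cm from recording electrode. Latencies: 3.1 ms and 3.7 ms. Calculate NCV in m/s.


Distance = (34 - 14) / 100 = 0.2 m
dt = (3.7 - 3.1) / 1000 = 6.0000e-04 s
NCV = dist / dt = 333.3 m/s


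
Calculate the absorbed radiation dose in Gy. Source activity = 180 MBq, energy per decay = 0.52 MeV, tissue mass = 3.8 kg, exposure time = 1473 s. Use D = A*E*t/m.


A = 180 MBq = 1.8000e+08 Bq
E = 0.52 MeV = 8.3304e-14 J
D = A*E*t/m = 1.8000e+08*8.3304e-14*1473/3.8
D = 0.005812 Gy


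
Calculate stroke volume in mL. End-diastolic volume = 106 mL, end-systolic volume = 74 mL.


SV = EDV - ESV
SV = 106 - 74
SV = 32 mL


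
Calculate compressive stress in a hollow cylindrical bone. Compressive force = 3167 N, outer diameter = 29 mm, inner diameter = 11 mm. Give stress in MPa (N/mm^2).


A = pi*(r_o^2 - r_i^2)
r_o = 14.5 mm, r_i = 5.5 mm
A = 565.487 mm^2
sigma = F/A = 3167 / 565.487
sigma = 5.6 MPa


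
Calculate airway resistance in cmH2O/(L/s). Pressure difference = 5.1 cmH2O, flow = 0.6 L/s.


R = dP / flow
R = 5.1 / 0.6
R = 8.5 cmH2O/(L/s)


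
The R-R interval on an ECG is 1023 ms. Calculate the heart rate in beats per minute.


HR = 60 / RR_interval(s)
RR = 1023 ms = 1.023 s
HR = 60 / 1.023 = 58.65 bpm


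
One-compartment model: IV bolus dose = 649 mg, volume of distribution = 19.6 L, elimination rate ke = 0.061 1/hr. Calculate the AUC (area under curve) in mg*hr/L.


C0 = Dose/Vd = 649/19.6 = 33.1122 mg/L
AUC = C0/ke = 33.1122/0.061
AUC = 542.8 mg*hr/L


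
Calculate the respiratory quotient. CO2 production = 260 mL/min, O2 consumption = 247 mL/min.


RQ = VCO2 / VO2
RQ = 260 / 247
RQ = 1.053


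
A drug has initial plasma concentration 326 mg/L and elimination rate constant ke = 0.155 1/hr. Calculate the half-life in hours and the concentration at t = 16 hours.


t_half = ln(2) / ke = 0.693147 / 0.155 = 4.472 hr
C(t) = C0 * exp(-ke*t) = 326 * exp(-0.155*16)
C(16) = 27.3 mg/L


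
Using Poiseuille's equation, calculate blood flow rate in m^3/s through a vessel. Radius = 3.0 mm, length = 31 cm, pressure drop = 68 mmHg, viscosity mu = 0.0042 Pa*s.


Q = pi*r^4*dP / (8*mu*L)
r = 0.003 m, L = 0.31 m
dP = 68 mmHg = 9065.896 Pa
Q = 2.2149e-04 m^3/s


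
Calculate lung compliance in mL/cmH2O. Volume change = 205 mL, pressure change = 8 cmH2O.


C = dV / dP
C = 205 / 8
C = 25.62 mL/cmH2O


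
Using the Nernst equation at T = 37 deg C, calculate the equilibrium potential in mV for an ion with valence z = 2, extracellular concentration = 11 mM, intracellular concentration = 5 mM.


E = (RT/(zF)) * ln(C_out/C_in)
T = 37 + 273.15 = 310.15 K
E = (8.314 * 310.15 / (2 * 96485)) * ln(11/5)
E = 10.54 mV


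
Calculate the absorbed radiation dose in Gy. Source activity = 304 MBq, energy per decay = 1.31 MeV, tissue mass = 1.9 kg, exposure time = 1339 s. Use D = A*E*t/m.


A = 304 MBq = 3.0400e+08 Bq
E = 1.31 MeV = 2.09862e-13 J
D = A*E*t/m = 3.0400e+08*2.09862e-13*1339/1.9
D = 0.04496 Gy


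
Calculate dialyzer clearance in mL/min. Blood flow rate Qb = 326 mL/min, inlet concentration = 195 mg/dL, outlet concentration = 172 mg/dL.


K = Qb * (Cb_in - Cb_out) / Cb_in
K = 326 * (195 - 172) / 195
K = 38.45 mL/min


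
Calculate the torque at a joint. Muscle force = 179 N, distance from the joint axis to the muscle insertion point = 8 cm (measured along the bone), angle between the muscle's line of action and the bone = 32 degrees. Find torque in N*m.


Torque = F * d * sin(theta)   (moment arm = d*sin(theta))
d = 8 cm = 0.08 m
Torque = 179 * 0.08 * sin(32)
Torque = 7.588 N*m


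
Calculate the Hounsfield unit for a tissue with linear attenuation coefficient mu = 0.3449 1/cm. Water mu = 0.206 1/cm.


HU = ((mu_tissue - mu_water) / mu_water) * 1000
HU = ((0.3449 - 0.206) / 0.206) * 1000
HU = 674.3


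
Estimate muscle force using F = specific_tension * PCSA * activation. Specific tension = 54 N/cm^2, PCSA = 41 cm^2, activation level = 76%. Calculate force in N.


F = sigma * PCSA * activation
F = 54 * 41 * 0.76
F = 1683 N


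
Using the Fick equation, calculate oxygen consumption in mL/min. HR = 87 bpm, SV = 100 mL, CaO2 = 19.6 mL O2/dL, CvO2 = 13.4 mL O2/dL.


CO = HR*SV = 87*100/1000 = 8.7 L/min
a-v O2 diff = 19.6 - 13.4 = 6.2 mL/dL
VO2 = CO * (CaO2-CvO2) * 10 dL/L
VO2 = 8.7 * 6.2 * 10
VO2 = 539.4 mL/min


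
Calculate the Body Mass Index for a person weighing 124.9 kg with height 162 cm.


BMI = weight / height^2
height = 162 cm = 1.62 m
BMI = 124.9 / 1.62^2
BMI = 47.59 kg/m^2


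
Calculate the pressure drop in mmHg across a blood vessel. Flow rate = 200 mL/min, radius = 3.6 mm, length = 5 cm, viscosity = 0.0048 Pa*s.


dP = 8*mu*L*Q / (pi*r^4)
Q = 200 mL/min = 3.33333e-06 m^3/s
dP = 12.1289 Pa = 12.1289 / 133.322 mmHg = 0.09097 mmHg


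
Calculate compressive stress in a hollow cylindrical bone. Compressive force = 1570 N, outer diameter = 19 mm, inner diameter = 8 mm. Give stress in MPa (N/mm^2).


A = pi*(r_o^2 - r_i^2)
r_o = 9.5 mm, r_i = 4 mm
A = 233.263 mm^2
sigma = F/A = 1570 / 233.263
sigma = 6.731 MPa


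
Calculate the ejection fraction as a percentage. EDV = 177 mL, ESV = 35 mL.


SV = EDV - ESV = 177 - 35 = 142 mL
EF = SV/EDV * 100 = 142/177 * 100
EF = 80.23%


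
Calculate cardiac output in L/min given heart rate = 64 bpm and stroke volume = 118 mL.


CO = HR * SV
CO = 64 * 118 / 1000
CO = 7.552 L/min


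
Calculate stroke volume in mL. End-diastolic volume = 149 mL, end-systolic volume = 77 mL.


SV = EDV - ESV
SV = 149 - 77
SV = 72 mL


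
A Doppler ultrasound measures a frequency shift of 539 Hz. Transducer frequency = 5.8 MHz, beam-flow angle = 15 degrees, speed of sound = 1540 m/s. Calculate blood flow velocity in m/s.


v = fd * c / (2 * f0 * cos(theta))
v = 539 * 1540 / (2 * 5.8000e+06 * cos(15))
v = 0.07408 m/s


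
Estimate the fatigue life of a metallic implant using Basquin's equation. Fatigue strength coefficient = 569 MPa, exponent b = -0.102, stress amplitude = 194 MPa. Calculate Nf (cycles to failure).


sigma_a = sigma_f' * (2Nf)^b
2Nf = (sigma_a/sigma_f')^(1/b)
2Nf = (194/569)^(1/-0.102)
2Nf = 38148.358
Nf = 1.907e+04


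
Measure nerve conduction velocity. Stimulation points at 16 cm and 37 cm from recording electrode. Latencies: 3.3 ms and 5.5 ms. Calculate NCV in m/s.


Distance = (37 - 16) / 100 = 0.21 m
dt = (5.5 - 3.3) / 1000 = 0.0022 s
NCV = dist / dt = 95.45 m/s


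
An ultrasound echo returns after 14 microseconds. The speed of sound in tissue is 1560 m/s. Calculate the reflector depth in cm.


depth = c * t / 2
t = 14 us = 1.4000e-05 s
depth = 1560 * 1.4000e-05 / 2
depth = 0.01092 m = 1.092 cm


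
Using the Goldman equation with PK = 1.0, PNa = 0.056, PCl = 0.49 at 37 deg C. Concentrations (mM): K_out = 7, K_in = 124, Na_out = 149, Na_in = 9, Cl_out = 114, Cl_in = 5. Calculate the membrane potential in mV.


Vm = (RT/F)*ln((PK*Ko + PNa*Nao + PCl*Cli)/(PK*Ki + PNa*Nai + PCl*Clo))
Numer = 17.794, Denom = 180.364
Vm = -61.9 mV


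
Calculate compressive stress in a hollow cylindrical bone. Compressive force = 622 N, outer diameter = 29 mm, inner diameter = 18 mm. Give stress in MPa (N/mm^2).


A = pi*(r_o^2 - r_i^2)
r_o = 14.5 mm, r_i = 9 mm
A = 406.051 mm^2
sigma = F/A = 622 / 406.051
sigma = 1.532 MPa


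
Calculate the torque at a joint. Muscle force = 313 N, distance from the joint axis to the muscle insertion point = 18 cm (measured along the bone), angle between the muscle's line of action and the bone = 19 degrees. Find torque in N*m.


Torque = F * d * sin(theta)   (moment arm = d*sin(theta))
d = 18 cm = 0.18 m
Torque = 313 * 0.18 * sin(19)
Torque = 18.34 N*m


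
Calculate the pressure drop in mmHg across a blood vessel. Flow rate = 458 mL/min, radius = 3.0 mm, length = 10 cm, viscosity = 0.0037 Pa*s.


dP = 8*mu*L*Q / (pi*r^4)
Q = 458 mL/min = 7.63333e-06 m^3/s
dP = 88.7914 Pa = 88.7914 / 133.322 mmHg = 0.666 mmHg


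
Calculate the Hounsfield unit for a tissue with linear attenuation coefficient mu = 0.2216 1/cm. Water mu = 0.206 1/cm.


HU = ((mu_tissue - mu_water) / mu_water) * 1000
HU = ((0.2216 - 0.206) / 0.206) * 1000
HU = 75.73


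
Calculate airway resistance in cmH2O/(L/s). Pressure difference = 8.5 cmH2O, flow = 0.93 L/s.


R = dP / flow
R = 8.5 / 0.93
R = 9.14 cmH2O/(L/s)


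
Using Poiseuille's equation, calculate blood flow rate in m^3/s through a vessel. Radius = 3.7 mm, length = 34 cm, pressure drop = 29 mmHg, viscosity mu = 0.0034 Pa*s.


Q = pi*r^4*dP / (8*mu*L)
r = 0.0037 m, L = 0.34 m
dP = 29 mmHg = 3866.338 Pa
Q = 2.4616e-04 m^3/s


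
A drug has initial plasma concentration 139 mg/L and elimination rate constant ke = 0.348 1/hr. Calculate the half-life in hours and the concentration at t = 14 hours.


t_half = ln(2) / ke = 0.693147 / 0.348 = 1.992 hr
C(t) = C0 * exp(-ke*t) = 139 * exp(-0.348*14)
C(14) = 1.064 mg/L


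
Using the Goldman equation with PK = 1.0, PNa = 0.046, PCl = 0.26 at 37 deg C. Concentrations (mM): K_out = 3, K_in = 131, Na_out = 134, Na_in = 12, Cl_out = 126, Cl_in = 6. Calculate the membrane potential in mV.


Vm = (RT/F)*ln((PK*Ko + PNa*Nao + PCl*Cli)/(PK*Ki + PNa*Nai + PCl*Clo))
Numer = 10.724, Denom = 164.312
Vm = -72.94 mV


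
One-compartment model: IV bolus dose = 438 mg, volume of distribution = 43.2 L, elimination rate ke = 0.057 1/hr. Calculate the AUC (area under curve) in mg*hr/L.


C0 = Dose/Vd = 438/43.2 = 10.1389 mg/L
AUC = C0/ke = 10.1389/0.057
AUC = 177.9 mg*hr/L


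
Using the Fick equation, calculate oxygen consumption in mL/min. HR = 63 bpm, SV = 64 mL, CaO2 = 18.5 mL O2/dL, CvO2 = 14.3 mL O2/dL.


CO = HR*SV = 63*64/1000 = 4.032 L/min
a-v O2 diff = 18.5 - 14.3 = 4.2 mL/dL
VO2 = CO * (CaO2-CvO2) * 10 dL/L
VO2 = 4.032 * 4.2 * 10
VO2 = 169.3 mL/min


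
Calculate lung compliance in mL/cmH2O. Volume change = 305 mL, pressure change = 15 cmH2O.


C = dV / dP
C = 305 / 15
C = 20.33 mL/cmH2O


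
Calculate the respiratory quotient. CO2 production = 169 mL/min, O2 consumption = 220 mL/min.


RQ = VCO2 / VO2
RQ = 169 / 220
RQ = 0.7682


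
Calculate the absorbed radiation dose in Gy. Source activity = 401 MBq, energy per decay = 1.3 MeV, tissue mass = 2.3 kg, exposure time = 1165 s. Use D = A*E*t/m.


A = 401 MBq = 4.0100e+08 Bq
E = 1.3 MeV = 2.0826e-13 J
D = A*E*t/m = 4.0100e+08*2.0826e-13*1165/2.3
D = 0.0423 Gy


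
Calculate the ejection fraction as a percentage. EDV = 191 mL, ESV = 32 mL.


SV = EDV - ESV = 191 - 32 = 159 mL
EF = SV/EDV * 100 = 159/191 * 100
EF = 83.25%


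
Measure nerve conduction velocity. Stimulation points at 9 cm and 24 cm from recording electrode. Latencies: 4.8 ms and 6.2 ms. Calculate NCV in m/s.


Distance = (24 - 9) / 100 = 0.15 m
dt = (6.2 - 4.8) / 1000 = 0.0014 s
NCV = dist / dt = 107.1 m/s


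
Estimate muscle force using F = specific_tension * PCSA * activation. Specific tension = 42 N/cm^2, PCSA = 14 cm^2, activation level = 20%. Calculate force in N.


F = sigma * PCSA * activation
F = 42 * 14 * 0.2
F = 117.6 N


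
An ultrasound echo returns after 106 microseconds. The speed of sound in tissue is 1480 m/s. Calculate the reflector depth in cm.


depth = c * t / 2
t = 106 us = 1.0600e-04 s
depth = 1480 * 1.0600e-04 / 2
depth = 0.07844 m = 7.844 cm


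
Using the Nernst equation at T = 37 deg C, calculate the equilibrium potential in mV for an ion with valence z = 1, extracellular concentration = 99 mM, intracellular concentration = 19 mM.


E = (RT/(zF)) * ln(C_out/C_in)
T = 37 + 273.15 = 310.15 K
E = (8.314 * 310.15 / (1 * 96485)) * ln(99/19)
E = 44.11 mV


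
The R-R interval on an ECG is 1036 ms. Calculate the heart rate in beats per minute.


HR = 60 / RR_interval(s)
RR = 1036 ms = 1.036 s
HR = 60 / 1.036 = 57.92 bpm


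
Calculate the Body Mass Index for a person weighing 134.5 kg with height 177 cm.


BMI = weight / height^2
height = 177 cm = 1.77 m
BMI = 134.5 / 1.77^2
BMI = 42.93 kg/m^2


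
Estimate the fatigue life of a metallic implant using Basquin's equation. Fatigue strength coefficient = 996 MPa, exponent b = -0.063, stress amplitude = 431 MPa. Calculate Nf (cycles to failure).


sigma_a = sigma_f' * (2Nf)^b
2Nf = (sigma_a/sigma_f')^(1/b)
2Nf = (431/996)^(1/-0.063)
2Nf = 594728.22
Nf = 2.974e+05


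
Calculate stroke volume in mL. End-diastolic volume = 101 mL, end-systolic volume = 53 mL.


SV = EDV - ESV
SV = 101 - 53
SV = 48 mL


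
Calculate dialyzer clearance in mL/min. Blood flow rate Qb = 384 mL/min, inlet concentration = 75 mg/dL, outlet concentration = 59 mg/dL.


K = Qb * (Cb_in - Cb_out) / Cb_in
K = 384 * (75 - 59) / 75
K = 81.92 mL/min


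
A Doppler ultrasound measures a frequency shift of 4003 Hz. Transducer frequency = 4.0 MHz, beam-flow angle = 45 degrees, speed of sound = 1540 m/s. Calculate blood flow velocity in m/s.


v = fd * c / (2 * f0 * cos(theta))
v = 4003 * 1540 / (2 * 4.0000e+06 * cos(45))
v = 1.09 m/s


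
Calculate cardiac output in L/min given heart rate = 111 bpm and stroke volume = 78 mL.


CO = HR * SV
CO = 111 * 78 / 1000
CO = 8.658 L/min


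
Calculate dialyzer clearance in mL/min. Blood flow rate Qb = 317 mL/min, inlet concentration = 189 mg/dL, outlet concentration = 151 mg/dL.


K = Qb * (Cb_in - Cb_out) / Cb_in
K = 317 * (189 - 151) / 189
K = 63.74 mL/min


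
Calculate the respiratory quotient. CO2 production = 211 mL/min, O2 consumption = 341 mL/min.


RQ = VCO2 / VO2
RQ = 211 / 341
RQ = 0.6188


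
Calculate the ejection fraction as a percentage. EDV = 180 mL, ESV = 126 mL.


SV = EDV - ESV = 180 - 126 = 54 mL
EF = SV/EDV * 100 = 54/180 * 100
EF = 30%


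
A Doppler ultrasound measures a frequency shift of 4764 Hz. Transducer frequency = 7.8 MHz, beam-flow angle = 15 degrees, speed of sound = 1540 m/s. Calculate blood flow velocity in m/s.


v = fd * c / (2 * f0 * cos(theta))
v = 4764 * 1540 / (2 * 7.8000e+06 * cos(15))
v = 0.4869 m/s


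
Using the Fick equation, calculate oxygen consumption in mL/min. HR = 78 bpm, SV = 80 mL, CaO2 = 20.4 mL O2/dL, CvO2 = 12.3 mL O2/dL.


CO = HR*SV = 78*80/1000 = 6.24 L/min
a-v O2 diff = 20.4 - 12.3 = 8.1 mL/dL
VO2 = CO * (CaO2-CvO2) * 10 dL/L
VO2 = 6.24 * 8.1 * 10
VO2 = 505.4 mL/min


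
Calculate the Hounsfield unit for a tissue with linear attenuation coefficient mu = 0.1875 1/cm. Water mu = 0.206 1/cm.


HU = ((mu_tissue - mu_water) / mu_water) * 1000
HU = ((0.1875 - 0.206) / 0.206) * 1000
HU = -89.81


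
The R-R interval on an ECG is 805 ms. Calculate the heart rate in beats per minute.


HR = 60 / RR_interval(s)
RR = 805 ms = 0.805 s
HR = 60 / 0.805 = 74.53 bpm


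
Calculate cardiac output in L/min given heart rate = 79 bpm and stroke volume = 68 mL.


CO = HR * SV
CO = 79 * 68 / 1000
CO = 5.372 L/min


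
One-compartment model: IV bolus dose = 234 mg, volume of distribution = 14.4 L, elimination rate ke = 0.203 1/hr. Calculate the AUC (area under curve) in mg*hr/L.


C0 = Dose/Vd = 234/14.4 = 16.25 mg/L
AUC = C0/ke = 16.25/0.203
AUC = 80.05 mg*hr/L


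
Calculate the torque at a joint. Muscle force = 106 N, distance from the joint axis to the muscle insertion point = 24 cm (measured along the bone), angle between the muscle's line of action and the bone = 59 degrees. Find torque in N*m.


Torque = F * d * sin(theta)   (moment arm = d*sin(theta))
d = 24 cm = 0.24 m
Torque = 106 * 0.24 * sin(59)
Torque = 21.81 N*m


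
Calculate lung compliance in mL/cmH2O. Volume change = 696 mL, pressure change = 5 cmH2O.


C = dV / dP
C = 696 / 5
C = 139.2 mL/cmH2O


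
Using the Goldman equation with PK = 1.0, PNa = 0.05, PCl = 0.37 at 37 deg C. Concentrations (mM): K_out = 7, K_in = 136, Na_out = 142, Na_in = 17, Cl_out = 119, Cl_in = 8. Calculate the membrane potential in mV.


Vm = (RT/F)*ln((PK*Ko + PNa*Nao + PCl*Cli)/(PK*Ki + PNa*Nai + PCl*Clo))
Numer = 17.06, Denom = 180.88
Vm = -63.1 mV


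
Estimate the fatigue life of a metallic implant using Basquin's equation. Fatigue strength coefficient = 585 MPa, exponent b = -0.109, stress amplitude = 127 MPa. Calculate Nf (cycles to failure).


sigma_a = sigma_f' * (2Nf)^b
2Nf = (sigma_a/sigma_f')^(1/b)
2Nf = (127/585)^(1/-0.109)
2Nf = 1218427
Nf = 6.092e+05


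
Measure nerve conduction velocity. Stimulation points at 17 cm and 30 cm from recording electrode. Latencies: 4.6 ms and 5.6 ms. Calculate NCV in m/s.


Distance = (30 - 17) / 100 = 0.13 m
dt = (5.6 - 4.6) / 1000 = 0.001 s
NCV = dist / dt = 130 m/s


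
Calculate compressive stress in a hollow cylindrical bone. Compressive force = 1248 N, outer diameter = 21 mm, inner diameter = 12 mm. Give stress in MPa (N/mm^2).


A = pi*(r_o^2 - r_i^2)
r_o = 10.5 mm, r_i = 6 mm
A = 233.263 mm^2
sigma = F/A = 1248 / 233.263
sigma = 5.35 MPa
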